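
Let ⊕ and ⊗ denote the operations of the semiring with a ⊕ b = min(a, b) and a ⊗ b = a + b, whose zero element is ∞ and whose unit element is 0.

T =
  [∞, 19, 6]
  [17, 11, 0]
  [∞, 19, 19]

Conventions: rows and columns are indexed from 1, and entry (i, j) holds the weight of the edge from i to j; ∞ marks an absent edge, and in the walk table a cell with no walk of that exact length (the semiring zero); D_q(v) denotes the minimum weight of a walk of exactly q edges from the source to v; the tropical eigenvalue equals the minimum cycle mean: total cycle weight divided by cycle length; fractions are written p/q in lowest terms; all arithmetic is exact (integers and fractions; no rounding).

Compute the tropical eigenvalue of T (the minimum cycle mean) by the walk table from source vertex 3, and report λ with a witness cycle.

q=0: [∞, ∞, 0]
q=1: [∞, 19, 19]
q=2: [36, 30, 19]
q=3: [47, 38, 30]
Optimal cycle mean attained by: cycle 2->3->2, total 0 + 19, length 2.
Answer: λ = 19/2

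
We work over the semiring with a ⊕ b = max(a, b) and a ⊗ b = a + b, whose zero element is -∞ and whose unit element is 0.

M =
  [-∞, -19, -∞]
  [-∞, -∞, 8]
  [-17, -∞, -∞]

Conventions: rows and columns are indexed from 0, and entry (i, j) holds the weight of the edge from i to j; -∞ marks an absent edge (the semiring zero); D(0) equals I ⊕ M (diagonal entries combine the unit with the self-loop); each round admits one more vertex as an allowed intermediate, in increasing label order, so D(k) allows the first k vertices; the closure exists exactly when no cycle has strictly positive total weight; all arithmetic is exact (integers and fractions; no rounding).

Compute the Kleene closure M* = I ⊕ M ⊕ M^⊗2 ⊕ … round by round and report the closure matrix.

D(0):
  [0, -19, -∞]
  [-∞, 0, 8]
  [-17, -∞, 0]
D(1):
  [0, -19, -∞]
  [-∞, 0, 8]
  [-17, -36, 0]
D(2):
  [0, -19, -11]
  [-∞, 0, 8]
  [-17, -36, 0]
D(3):
  [0, -19, -11]
  [-9, 0, 8]
  [-17, -36, 0]
Answer: M* = [[0, -19, -11], [-9, 0, 8], [-17, -36, 0]]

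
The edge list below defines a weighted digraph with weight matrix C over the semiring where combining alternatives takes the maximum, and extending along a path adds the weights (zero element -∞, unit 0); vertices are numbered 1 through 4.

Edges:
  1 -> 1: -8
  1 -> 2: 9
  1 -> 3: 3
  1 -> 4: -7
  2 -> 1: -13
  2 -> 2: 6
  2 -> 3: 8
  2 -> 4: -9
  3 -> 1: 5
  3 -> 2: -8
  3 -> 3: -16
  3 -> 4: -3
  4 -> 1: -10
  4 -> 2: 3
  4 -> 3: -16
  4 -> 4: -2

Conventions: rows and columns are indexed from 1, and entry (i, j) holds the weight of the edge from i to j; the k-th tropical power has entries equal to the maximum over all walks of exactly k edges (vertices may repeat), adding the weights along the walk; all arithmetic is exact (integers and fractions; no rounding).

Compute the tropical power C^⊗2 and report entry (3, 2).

C^⊗2:
  [8, 15, 17, 0]
  [13, 12, 14, 5]
  [-3, 14, 8, -2]
  [-10, 9, 11, -4]
Key observation: the optimum is the walk 3->1->2, with weight 5 + 9 = 14.
Optimal value attained by: walk 3->1->2.
Answer: (C^⊗2)[3][2] = 14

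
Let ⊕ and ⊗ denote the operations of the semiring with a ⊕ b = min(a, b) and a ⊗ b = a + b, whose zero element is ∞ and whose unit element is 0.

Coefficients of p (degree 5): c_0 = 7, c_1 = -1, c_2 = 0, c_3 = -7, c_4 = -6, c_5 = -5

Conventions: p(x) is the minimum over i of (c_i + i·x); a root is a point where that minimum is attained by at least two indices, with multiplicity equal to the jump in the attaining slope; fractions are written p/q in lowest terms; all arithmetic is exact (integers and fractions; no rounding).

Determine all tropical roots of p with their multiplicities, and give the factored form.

hull edge (i=0, c=7) to (i=1, c=-1): slope -8, span 1
hull edge (i=1, c=-1) to (i=3, c=-7): slope -3, span 2
hull edge (i=3, c=-7) to (i=5, c=-5): slope 1, span 2
Factored form: p(x) = -5 ⊗ (x ⊕ (-1)) ⊗ (x ⊕ (-1)) ⊗ (x ⊕ 3) ⊗ (x ⊕ 3) ⊗ (x ⊕ 8)
Answer: roots = -1 (mult 2), 3 (mult 2), 8 (mult 1)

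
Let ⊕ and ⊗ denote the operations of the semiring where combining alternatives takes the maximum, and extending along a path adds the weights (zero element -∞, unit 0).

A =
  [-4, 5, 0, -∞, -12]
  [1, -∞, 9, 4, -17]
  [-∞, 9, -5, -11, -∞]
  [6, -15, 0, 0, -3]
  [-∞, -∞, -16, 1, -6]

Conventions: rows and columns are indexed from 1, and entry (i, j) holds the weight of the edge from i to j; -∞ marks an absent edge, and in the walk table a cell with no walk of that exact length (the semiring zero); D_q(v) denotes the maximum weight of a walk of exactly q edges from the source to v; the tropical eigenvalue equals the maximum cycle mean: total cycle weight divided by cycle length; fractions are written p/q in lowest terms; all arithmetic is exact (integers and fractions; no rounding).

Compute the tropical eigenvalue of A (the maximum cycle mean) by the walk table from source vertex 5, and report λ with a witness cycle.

q=0: [-∞, -∞, -∞, -∞, 0]
q=1: [-∞, -∞, -16, 1, -6]
q=2: [7, -7, 1, 1, -2]
q=3: [7, 12, 7, 1, -2]
q=4: [13, 16, 21, 16, -2]
q=5: [22, 30, 25, 20, 13]
Optimal cycle mean attained by: cycle 2->3->2, total 9 + 9, length 2.
Answer: λ = 9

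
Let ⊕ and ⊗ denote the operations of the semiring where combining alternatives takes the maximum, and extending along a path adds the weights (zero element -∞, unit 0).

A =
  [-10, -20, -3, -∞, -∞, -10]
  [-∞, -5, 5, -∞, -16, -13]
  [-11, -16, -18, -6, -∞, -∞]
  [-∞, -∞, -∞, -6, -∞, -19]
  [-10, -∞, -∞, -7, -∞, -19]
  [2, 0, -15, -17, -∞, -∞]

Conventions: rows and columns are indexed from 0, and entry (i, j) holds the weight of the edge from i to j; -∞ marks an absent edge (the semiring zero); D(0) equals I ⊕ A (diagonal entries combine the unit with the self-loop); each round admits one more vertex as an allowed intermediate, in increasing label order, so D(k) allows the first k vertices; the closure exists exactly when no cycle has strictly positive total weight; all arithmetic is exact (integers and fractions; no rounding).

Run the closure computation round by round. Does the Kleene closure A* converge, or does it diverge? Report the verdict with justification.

D(0):
  [0, -20, -3, -∞, -∞, -10]
  [-∞, 0, 5, -∞, -16, -13]
  [-11, -16, 0, -6, -∞, -∞]
  [-∞, -∞, -∞, 0, -∞, -19]
  [-10, -∞, -∞, -7, 0, -19]
  [2, 0, -15, -17, -∞, 0]
D(1):
  [0, -20, -3, -∞, -∞, -10]
  [-∞, 0, 5, -∞, -16, -13]
  [-11, -16, 0, -6, -∞, -21]
  [-∞, -∞, -∞, 0, -∞, -19]
  [-10, -30, -13, -7, 0, -19]
  [2, 0, -1, -17, -∞, 0]
D(2):
  [0, -20, -3, -∞, -36, -10]
  [-∞, 0, 5, -∞, -16, -13]
  [-11, -16, 0, -6, -32, -21]
  [-∞, -∞, -∞, 0, -∞, -19]
  [-10, -30, -13, -7, 0, -19]
  [2, 0, 5, -17, -16, 0]
D(3):
  [0, -19, -3, -9, -35, -10]
  [-6, 0, 5, -1, -16, -13]
  [-11, -16, 0, -6, -32, -21]
  [-∞, -∞, -∞, 0, -∞, -19]
  [-10, -29, -13, -7, 0, -19]
  [2, 0, 5, -1, -16, 0]
D(4):
  [0, -19, -3, -9, -35, -10]
  [-6, 0, 5, -1, -16, -13]
  [-11, -16, 0, -6, -32, -21]
  [-∞, -∞, -∞, 0, -∞, -19]
  [-10, -29, -13, -7, 0, -19]
  [2, 0, 5, -1, -16, 0]
D(5):
  [0, -19, -3, -9, -35, -10]
  [-6, 0, 5, -1, -16, -13]
  [-11, -16, 0, -6, -32, -21]
  [-∞, -∞, -∞, 0, -∞, -19]
  [-10, -29, -13, -7, 0, -19]
  [2, 0, 5, -1, -16, 0]
D(6):
  [0, -10, -3, -9, -26, -10]
  [-6, 0, 5, -1, -16, -13]
  [-11, -16, 0, -6, -32, -21]
  [-17, -19, -14, 0, -35, -19]
  [-10, -19, -13, -7, 0, -19]
  [2, 0, 5, -1, -16, 0]
Key observation: every diagonal entry stays at the unit through all rounds, so no improving cycle exists.
Answer: CONVERGES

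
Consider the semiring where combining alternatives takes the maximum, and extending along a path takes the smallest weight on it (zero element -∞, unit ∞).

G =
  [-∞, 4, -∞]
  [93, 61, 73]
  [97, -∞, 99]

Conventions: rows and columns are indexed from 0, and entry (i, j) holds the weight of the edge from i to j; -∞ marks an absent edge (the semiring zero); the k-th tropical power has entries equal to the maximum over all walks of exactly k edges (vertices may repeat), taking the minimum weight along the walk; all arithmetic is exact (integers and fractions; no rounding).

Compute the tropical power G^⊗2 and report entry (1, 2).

G^⊗2:
  [4, 4, 4]
  [73, 61, 73]
  [97, 4, 99]
Key observation: the optimum is the walk 1->2->2, with weight 73 min 99 = 73.
Optimal value attained by: walk 1->2->2.
Answer: (G^⊗2)[1][2] = 73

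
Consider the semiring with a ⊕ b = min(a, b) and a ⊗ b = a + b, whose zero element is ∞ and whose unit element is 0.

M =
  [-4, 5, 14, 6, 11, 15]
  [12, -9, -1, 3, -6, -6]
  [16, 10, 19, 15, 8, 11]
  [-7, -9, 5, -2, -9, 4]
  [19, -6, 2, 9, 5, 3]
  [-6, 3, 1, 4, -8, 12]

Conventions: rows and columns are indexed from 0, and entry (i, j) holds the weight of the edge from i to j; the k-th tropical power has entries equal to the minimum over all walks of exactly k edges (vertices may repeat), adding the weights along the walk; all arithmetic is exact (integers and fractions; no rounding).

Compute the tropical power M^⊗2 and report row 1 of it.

M^⊗2:
  [-8, -4, 4, 2, -3, -1]
  [-12, -18, -10, -6, -15, -15]
  [5, 1, 9, 13, 3, 4]
  [-11, -18, -10, -6, -15, -15]
  [-3, -15, -7, -3, -12, -12]
  [-10, -14, -6, 0, -5, -5]
Answer: row 1 of M^⊗2 = [-12, -18, -10, -6, -15, -15]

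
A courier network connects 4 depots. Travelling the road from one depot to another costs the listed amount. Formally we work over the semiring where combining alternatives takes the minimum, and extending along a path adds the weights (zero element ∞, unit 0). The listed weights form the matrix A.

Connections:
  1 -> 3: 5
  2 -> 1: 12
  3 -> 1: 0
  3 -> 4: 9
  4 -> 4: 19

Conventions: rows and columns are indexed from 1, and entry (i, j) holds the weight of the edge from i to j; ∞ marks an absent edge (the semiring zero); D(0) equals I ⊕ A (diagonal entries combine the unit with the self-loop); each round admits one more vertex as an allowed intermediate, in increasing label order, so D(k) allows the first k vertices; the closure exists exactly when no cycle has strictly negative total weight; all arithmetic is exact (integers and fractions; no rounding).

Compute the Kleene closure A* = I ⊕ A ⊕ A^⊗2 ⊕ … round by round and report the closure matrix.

D(0):
  [0, ∞, 5, ∞]
  [12, 0, ∞, ∞]
  [0, ∞, 0, 9]
  [∞, ∞, ∞, 0]
D(1):
  [0, ∞, 5, ∞]
  [12, 0, 17, ∞]
  [0, ∞, 0, 9]
  [∞, ∞, ∞, 0]
D(2):
  [0, ∞, 5, ∞]
  [12, 0, 17, ∞]
  [0, ∞, 0, 9]
  [∞, ∞, ∞, 0]
D(3):
  [0, ∞, 5, 14]
  [12, 0, 17, 26]
  [0, ∞, 0, 9]
  [∞, ∞, ∞, 0]
D(4):
  [0, ∞, 5, 14]
  [12, 0, 17, 26]
  [0, ∞, 0, 9]
  [∞, ∞, ∞, 0]
Answer: A* = [[0, ∞, 5, 14], [12, 0, 17, 26], [0, ∞, 0, 9], [∞, ∞, ∞, 0]]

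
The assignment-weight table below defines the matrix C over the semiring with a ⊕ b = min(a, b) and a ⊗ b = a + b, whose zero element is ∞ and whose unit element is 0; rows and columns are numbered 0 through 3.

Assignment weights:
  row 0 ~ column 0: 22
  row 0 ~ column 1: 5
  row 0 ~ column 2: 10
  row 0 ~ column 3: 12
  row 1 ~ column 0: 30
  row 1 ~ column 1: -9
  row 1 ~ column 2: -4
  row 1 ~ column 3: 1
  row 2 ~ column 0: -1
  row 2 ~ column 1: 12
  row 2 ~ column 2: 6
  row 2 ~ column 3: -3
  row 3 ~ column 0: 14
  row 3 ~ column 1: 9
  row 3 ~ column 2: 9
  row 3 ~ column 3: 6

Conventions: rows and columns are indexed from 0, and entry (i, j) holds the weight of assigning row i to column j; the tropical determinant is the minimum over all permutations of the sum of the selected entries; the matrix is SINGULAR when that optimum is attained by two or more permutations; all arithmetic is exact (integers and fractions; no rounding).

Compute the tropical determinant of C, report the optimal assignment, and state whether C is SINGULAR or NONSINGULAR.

σ = (0, 1, 2, 3): 22 + (-9) + 6 + 6 = 25
σ = (0, 1, 3, 2): 22 + (-9) + (-3) + 9 = 19
σ = (0, 2, 1, 3): 22 + (-4) + 12 + 6 = 36
σ = (0, 2, 3, 1): 22 + (-4) + (-3) + 9 = 24
σ = (0, 3, 1, 2): 22 + 1 + 12 + 9 = 44
σ = (0, 3, 2, 1): 22 + 1 + 6 + 9 = 38
σ = (1, 0, 2, 3): 5 + 30 + 6 + 6 = 47
σ = (1, 0, 3, 2): 5 + 30 + (-3) + 9 = 41
σ = (1, 2, 0, 3): 5 + (-4) + (-1) + 6 = 6
σ = (1, 2, 3, 0): 5 + (-4) + (-3) + 14 = 12
σ = (1, 3, 0, 2): 5 + 1 + (-1) + 9 = 14
σ = (1, 3, 2, 0): 5 + 1 + 6 + 14 = 26
σ = (2, 0, 1, 3): 10 + 30 + 12 + 6 = 58
σ = (2, 0, 3, 1): 10 + 30 + (-3) + 9 = 46
σ = (2, 1, 0, 3): 10 + (-9) + (-1) + 6 = 6
σ = (2, 1, 3, 0): 10 + (-9) + (-3) + 14 = 12
σ = (2, 3, 0, 1): 10 + 1 + (-1) + 9 = 19
σ = (2, 3, 1, 0): 10 + 1 + 12 + 14 = 37
σ = (3, 0, 1, 2): 12 + 30 + 12 + 9 = 63
σ = (3, 0, 2, 1): 12 + 30 + 6 + 9 = 57
σ = (3, 1, 0, 2): 12 + (-9) + (-1) + 9 = 11
σ = (3, 1, 2, 0): 12 + (-9) + 6 + 14 = 23
σ = (3, 2, 0, 1): 12 + (-4) + (-1) + 9 = 16
σ = (3, 2, 1, 0): 12 + (-4) + 12 + 14 = 34
Optimal value attained by: σ = (1, 2, 0, 3).
Answer: det⊕(C) = 6; verdict: SINGULAR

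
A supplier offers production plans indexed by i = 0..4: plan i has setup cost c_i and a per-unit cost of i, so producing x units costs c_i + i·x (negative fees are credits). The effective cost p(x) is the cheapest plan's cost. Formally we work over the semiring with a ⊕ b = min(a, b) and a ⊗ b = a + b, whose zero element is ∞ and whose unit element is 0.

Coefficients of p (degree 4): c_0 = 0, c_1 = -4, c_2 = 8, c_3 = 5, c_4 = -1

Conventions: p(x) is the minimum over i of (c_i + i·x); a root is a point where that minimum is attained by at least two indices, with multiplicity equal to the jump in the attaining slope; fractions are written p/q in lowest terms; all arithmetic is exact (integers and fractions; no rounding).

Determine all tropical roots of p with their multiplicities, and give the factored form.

hull edge (i=0, c=0) to (i=1, c=-4): slope -4, span 1
hull edge (i=1, c=-4) to (i=4, c=-1): slope 1, span 3
Factored form: p(x) = -1 ⊗ (x ⊕ (-1)) ⊗ (x ⊕ (-1)) ⊗ (x ⊕ (-1)) ⊗ (x ⊕ 4)
Answer: roots = -1 (mult 3), 4 (mult 1)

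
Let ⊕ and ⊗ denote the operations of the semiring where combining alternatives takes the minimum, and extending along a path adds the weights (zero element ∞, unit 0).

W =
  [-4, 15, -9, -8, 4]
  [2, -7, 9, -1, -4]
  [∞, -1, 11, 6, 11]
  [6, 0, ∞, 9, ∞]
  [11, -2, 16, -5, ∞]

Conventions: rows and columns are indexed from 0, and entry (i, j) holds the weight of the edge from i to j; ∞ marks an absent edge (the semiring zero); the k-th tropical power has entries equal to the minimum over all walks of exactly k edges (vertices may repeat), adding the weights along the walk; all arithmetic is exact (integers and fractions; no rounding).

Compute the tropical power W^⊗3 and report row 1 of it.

W^⊗2:
  [-8, -10, -13, -12, 0]
  [-5, -14, -7, -9, -11]
  [1, -8, 8, -2, -5]
  [2, -7, -3, -2, -4]
  [0, -9, 2, -3, -6]
W^⊗3:
  [-12, -17, -17, -16, -14]
  [-12, -21, -14, -16, -18]
  [-6, -15, -8, -10, -12]
  [-5, -14, -7, -9, -11]
  [-7, -16, -9, -11, -13]
Answer: row 1 of W^⊗3 = [-12, -21, -14, -16, -18]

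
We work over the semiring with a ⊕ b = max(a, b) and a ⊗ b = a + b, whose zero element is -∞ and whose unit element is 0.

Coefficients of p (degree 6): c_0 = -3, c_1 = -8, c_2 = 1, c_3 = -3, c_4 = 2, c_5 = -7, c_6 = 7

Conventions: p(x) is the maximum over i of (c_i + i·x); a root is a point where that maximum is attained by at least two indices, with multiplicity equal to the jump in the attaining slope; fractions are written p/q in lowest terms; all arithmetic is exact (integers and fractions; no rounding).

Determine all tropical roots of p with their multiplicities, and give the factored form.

hull edge (i=0, c=-3) to (i=2, c=1): slope 2, span 2
hull edge (i=2, c=1) to (i=6, c=7): slope 3/2, span 4
Factored form: p(x) = 7 ⊗ (x ⊕ (-2)) ⊗ (x ⊕ (-2)) ⊗ (x ⊕ (-3/2)) ⊗ (x ⊕ (-3/2)) ⊗ (x ⊕ (-3/2)) ⊗ (x ⊕ (-3/2))
Answer: roots = -2 (mult 2), -3/2 (mult 4)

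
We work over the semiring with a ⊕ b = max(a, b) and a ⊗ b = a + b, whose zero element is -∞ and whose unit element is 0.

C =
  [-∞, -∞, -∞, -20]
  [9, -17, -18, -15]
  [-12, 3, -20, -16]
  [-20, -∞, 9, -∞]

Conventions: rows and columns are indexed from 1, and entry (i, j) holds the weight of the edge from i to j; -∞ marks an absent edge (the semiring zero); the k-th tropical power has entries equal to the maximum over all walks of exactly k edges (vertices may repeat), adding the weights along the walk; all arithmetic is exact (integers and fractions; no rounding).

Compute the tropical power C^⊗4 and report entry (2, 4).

C^⊗2:
  [-40, -∞, -11, -∞]
  [-8, -15, -6, -11]
  [12, -14, -7, -12]
  [-3, 12, -11, -7]
C^⊗3:
  [-23, -8, -31, -27]
  [-6, -3, -2, -22]
  [-5, -4, -3, -8]
  [21, -5, 2, -3]
C^⊗4:
  [1, -25, -18, -23]
  [6, 1, -13, -18]
  [5, 0, 1, -19]
  [4, 5, 6, 1]
Key observation: the optimum is the walk 2->1->4->3->4, with weight 9 + (-20) + 9 + (-16) = -18.
Optimal value attained by: walk 2->1->4->3->4.
Answer: (C^⊗4)[2][4] = -18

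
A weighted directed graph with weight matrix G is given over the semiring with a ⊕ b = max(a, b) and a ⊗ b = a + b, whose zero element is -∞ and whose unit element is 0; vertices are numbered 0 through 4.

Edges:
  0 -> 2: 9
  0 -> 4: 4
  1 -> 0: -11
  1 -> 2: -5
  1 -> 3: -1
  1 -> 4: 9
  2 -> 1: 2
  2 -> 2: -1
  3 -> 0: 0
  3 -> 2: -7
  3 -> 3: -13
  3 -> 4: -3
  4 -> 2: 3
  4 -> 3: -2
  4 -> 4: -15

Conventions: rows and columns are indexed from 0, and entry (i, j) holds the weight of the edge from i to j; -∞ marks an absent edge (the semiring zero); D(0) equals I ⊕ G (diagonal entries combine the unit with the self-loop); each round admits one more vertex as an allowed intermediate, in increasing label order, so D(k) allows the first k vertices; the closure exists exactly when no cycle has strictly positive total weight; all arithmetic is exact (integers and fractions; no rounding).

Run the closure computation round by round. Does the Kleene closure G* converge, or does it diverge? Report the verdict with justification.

D(0):
  [0, -∞, 9, -∞, 4]
  [-11, 0, -5, -1, 9]
  [-∞, 2, 0, -∞, -∞]
  [0, -∞, -7, 0, -3]
  [-∞, -∞, 3, -2, 0]
D(1):
  [0, -∞, 9, -∞, 4]
  [-11, 0, -2, -1, 9]
  [-∞, 2, 0, -∞, -∞]
  [0, -∞, 9, 0, 4]
  [-∞, -∞, 3, -2, 0]
D(2):
  [0, -∞, 9, -∞, 4]
  [-11, 0, -2, -1, 9]
  [-9, 2, 0, 1, 11]
  [0, -∞, 9, 0, 4]
  [-∞, -∞, 3, -2, 0]
Detection: at round 3, diagonal entry (3, 3) turns strictly positive.
Key observation: the cycle 3->0->2->1->3 has total weight 0 + 9 + 2 + (-1), which is strictly positive.
Answer: DIVERGES — positive cycle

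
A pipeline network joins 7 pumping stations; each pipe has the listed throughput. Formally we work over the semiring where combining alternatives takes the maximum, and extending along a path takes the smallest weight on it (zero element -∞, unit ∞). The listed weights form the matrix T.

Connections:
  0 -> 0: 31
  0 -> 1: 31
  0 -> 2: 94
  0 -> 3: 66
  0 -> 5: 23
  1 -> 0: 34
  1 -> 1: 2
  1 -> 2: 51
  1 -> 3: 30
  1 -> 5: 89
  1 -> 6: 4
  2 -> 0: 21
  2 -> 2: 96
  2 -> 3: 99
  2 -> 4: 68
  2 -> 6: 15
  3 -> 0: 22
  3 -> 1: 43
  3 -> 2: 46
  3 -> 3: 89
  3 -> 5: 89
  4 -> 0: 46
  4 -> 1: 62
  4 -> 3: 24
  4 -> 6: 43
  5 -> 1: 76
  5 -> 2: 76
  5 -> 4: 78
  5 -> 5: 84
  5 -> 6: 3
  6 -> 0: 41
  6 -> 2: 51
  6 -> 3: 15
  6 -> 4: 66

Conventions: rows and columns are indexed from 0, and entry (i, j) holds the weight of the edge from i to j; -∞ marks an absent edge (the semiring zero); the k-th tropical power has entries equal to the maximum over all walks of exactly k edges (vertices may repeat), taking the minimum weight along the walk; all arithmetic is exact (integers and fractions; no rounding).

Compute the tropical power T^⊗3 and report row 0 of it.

T^⊗2:
  [31, 43, 94, 94, 68, 66, 15]
  [31, 76, 76, 51, 78, 84, 15]
  [46, 62, 96, 96, 68, 89, 43]
  [34, 76, 76, 89, 78, 89, 15]
  [41, 31, 51, 46, 43, 62, 4]
  [46, 76, 76, 76, 78, 84, 43]
  [46, 62, 51, 51, 51, 23, 43]
T^⊗3:
  [46, 66, 94, 94, 68, 89, 43]
  [46, 76, 76, 76, 78, 84, 43]
  [46, 76, 96, 96, 78, 89, 43]
  [46, 76, 76, 89, 78, 89, 43]
  [43, 62, 62, 51, 62, 62, 43]
  [46, 76, 76, 76, 78, 84, 43]
  [46, 51, 51, 51, 51, 62, 43]
Answer: row 0 of T^⊗3 = [46, 66, 94, 94, 68, 89, 43]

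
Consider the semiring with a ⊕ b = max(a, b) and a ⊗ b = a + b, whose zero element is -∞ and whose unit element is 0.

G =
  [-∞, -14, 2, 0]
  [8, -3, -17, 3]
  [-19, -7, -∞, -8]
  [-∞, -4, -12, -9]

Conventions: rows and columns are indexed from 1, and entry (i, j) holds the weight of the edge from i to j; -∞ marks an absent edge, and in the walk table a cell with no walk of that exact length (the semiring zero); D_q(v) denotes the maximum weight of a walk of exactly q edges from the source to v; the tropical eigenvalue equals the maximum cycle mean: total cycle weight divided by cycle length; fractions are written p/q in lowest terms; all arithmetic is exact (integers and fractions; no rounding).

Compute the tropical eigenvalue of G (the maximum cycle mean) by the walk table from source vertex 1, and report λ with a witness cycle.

q=0: [0, -∞, -∞, -∞]
q=1: [-∞, -14, 2, 0]
q=2: [-6, -4, -12, -6]
q=3: [4, -7, -4, -1]
q=4: [1, -5, 6, 4]
Optimal cycle mean attained by: cycle 1->4->2->1, total 0 + (-4) + 8, length 3.
Answer: λ = 4/3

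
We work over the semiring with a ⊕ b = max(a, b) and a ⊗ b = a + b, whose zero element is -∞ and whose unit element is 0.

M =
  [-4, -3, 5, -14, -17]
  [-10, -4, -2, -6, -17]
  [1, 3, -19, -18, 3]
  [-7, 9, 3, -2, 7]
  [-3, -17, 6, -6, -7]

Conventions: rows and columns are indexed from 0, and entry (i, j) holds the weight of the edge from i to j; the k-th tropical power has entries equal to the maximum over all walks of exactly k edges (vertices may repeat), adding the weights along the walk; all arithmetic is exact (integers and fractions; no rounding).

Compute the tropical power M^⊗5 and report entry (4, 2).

M^⊗2:
  [6, 8, 1, -9, 8]
  [-1, 3, -3, -8, 1]
  [0, -1, 9, -3, -4]
  [4, 7, 13, 3, 6]
  [7, 9, 2, -8, 9]
M^⊗3:
  [5, 4, 14, 2, 4]
  [-2, 1, 7, -3, 0]
  [10, 12, 5, -5, 12]
  [14, 16, 12, 1, 16]
  [6, 5, 15, 3, 5]
M^⊗4:
  [15, 17, 10, 0, 17]
  [8, 10, 6, -5, 10]
  [9, 8, 18, 6, 8]
  [13, 15, 22, 10, 15]
  [16, 18, 11, 1, 18]
M^⊗5:
  [14, 13, 23, 11, 13]
  [7, 9, 16, 4, 9]
  [19, 21, 14, 4, 21]
  [23, 25, 21, 9, 25]
  [15, 14, 24, 12, 14]
Key observation: the optimum is the walk 4->2->4->2->4->2, with weight 6 + 3 + 6 + 3 + 6 = 24.
Optimal value attained by: walk 4->2->4->2->4->2.
Answer: (M^⊗5)[4][2] = 24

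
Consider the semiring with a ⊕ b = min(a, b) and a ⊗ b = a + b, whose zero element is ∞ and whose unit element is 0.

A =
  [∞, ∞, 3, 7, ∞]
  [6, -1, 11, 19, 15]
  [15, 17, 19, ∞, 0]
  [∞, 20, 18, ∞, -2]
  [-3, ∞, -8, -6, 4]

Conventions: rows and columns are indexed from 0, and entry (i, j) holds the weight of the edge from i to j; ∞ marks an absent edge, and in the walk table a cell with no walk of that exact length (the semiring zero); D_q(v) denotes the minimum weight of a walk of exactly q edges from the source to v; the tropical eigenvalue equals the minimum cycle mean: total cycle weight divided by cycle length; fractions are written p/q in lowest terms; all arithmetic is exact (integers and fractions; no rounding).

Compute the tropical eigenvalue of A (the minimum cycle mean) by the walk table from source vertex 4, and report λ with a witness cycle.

q=0: [∞, ∞, ∞, ∞, 0]
q=1: [-3, ∞, -8, -6, 4]
q=2: [1, 9, -4, -2, -8]
q=3: [-11, 8, -16, -14, -4]
q=4: [-7, 1, -12, -10, -16]
q=5: [-19, 0, -24, -22, -12]
Optimal cycle mean attained by: cycle 2->4->2, total 0 + (-8), length 2.
Answer: λ = -4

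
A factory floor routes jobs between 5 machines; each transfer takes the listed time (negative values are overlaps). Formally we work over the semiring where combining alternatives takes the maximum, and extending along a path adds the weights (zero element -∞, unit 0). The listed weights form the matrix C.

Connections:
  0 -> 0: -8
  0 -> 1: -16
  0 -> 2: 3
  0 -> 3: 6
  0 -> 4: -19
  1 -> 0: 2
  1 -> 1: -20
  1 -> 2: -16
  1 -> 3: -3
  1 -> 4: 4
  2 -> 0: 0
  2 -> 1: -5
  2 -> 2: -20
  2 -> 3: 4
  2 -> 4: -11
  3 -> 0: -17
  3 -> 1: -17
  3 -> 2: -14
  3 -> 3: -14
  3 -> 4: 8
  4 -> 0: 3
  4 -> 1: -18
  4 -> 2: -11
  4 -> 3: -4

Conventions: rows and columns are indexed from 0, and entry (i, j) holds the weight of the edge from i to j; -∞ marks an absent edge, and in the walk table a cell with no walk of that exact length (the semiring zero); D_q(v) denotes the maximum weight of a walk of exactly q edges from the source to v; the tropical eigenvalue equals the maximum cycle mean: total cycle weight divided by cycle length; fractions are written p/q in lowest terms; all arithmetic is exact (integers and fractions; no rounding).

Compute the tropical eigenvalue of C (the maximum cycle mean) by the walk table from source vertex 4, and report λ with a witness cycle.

q=0: [-∞, -∞, -∞, -∞, 0]
q=1: [3, -18, -11, -4, -∞]
q=2: [-5, -13, 6, 9, 4]
q=3: [7, 1, -2, 10, 17]
q=4: [20, -1, 10, 13, 18]
q=5: [21, 5, 23, 26, 21]
Optimal cycle mean attained by: cycle 0->3->4->0, total 6 + 8 + 3, length 3.
Answer: λ = 17/3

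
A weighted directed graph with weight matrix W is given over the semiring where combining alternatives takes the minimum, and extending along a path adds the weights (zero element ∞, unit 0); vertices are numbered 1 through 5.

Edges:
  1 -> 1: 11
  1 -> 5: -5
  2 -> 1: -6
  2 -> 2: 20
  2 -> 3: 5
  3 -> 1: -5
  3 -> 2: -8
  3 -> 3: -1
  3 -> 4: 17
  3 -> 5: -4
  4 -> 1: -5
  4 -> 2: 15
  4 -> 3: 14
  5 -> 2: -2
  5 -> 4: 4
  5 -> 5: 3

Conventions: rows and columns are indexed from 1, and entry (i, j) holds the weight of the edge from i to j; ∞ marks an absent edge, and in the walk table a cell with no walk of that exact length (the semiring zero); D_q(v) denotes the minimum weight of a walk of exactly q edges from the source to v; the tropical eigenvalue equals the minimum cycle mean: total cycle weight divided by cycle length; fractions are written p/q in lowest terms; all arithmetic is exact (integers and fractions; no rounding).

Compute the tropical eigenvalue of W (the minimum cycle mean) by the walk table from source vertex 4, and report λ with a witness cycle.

q=0: [∞, ∞, ∞, 0, ∞]
q=1: [-5, 15, 14, ∞, ∞]
q=2: [6, 6, 13, 31, -10]
q=3: [0, -12, 11, -6, -7]
q=4: [-18, -9, -7, -3, -5]
q=5: [-15, -15, -8, -1, -23]
Optimal cycle mean attained by: cycle 1->5->2->1, total (-5) + (-2) + (-6), length 3.
Answer: λ = -13/3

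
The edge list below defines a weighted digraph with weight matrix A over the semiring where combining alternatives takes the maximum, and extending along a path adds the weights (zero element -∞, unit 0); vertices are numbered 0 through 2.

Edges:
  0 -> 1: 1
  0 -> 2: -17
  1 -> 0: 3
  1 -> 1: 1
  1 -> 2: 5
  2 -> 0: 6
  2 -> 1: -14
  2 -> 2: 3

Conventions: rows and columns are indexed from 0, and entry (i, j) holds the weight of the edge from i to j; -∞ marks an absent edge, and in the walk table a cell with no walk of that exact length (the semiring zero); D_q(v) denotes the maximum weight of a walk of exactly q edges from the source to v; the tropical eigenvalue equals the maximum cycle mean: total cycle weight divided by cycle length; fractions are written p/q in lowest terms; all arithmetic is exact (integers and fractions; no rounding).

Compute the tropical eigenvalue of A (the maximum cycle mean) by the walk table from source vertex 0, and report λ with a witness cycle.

q=0: [0, -∞, -∞]
q=1: [-∞, 1, -17]
q=2: [4, 2, 6]
q=3: [12, 5, 9]
Optimal cycle mean attained by: cycle 0->1->2->0, total 1 + 5 + 6, length 3.
Answer: λ = 4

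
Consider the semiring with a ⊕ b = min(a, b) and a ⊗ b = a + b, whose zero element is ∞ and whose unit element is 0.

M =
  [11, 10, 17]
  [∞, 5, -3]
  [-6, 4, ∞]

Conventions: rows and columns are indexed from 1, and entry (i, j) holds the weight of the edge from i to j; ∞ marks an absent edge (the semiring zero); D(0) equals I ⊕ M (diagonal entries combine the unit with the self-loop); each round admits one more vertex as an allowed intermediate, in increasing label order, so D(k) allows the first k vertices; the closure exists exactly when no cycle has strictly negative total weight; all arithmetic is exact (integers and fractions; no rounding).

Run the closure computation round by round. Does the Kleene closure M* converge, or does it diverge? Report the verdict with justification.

D(0):
  [0, 10, 17]
  [∞, 0, -3]
  [-6, 4, 0]
D(1):
  [0, 10, 17]
  [∞, 0, -3]
  [-6, 4, 0]
D(2):
  [0, 10, 7]
  [∞, 0, -3]
  [-6, 4, 0]
D(3):
  [0, 10, 7]
  [-9, 0, -3]
  [-6, 4, 0]
Key observation: every diagonal entry stays at the unit through all rounds, so no improving cycle exists.
Answer: CONVERGES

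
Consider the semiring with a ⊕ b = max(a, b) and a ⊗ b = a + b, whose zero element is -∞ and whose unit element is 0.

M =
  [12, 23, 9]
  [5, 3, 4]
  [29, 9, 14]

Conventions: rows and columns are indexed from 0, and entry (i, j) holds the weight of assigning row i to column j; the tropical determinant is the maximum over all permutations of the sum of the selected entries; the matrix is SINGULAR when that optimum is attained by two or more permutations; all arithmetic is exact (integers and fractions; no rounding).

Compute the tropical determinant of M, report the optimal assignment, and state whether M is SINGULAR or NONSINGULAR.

σ = (0, 1, 2): 12 + 3 + 14 = 29
σ = (0, 2, 1): 12 + 4 + 9 = 25
σ = (1, 0, 2): 23 + 5 + 14 = 42
σ = (1, 2, 0): 23 + 4 + 29 = 56
σ = (2, 0, 1): 9 + 5 + 9 = 23
σ = (2, 1, 0): 9 + 3 + 29 = 41
Optimal value attained by: σ = (1, 2, 0).
Answer: det⊕(M) = 56; verdict: NONSINGULAR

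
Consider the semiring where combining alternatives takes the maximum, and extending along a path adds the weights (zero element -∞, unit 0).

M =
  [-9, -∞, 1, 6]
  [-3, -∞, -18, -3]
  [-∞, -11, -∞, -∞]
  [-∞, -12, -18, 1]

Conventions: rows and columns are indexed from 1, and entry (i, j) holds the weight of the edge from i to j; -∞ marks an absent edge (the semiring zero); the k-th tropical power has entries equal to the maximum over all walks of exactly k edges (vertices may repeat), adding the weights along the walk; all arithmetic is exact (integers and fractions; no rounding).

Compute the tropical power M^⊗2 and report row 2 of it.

M^⊗2:
  [-18, -6, -8, 7]
  [-12, -15, -2, 3]
  [-14, -∞, -29, -14]
  [-15, -11, -17, 2]
Answer: row 2 of M^⊗2 = [-12, -15, -2, 3]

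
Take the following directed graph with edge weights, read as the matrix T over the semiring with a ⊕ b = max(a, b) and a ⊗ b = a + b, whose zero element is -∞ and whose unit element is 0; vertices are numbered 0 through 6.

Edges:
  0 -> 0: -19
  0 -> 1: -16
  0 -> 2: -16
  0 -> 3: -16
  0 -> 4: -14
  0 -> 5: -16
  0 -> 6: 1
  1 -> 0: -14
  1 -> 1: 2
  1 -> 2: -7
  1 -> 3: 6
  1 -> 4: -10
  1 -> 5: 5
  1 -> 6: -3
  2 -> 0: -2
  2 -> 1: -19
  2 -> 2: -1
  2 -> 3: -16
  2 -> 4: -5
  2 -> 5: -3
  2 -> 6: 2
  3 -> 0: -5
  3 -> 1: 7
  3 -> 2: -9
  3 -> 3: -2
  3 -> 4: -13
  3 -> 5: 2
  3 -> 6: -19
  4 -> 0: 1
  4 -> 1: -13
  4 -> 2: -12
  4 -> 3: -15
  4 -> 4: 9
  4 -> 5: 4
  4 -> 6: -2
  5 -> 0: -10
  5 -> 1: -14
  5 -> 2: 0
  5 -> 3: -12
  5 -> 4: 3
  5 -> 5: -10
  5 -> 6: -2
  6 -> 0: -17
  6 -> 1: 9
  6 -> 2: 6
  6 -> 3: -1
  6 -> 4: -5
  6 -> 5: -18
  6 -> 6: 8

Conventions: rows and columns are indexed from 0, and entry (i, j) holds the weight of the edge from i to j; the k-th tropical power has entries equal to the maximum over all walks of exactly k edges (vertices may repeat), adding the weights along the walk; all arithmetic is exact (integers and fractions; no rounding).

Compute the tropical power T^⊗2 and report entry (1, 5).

T^⊗2:
  [-13, 10, 7, 0, -4, -10, 9]
  [1, 13, 5, 8, 8, 8, 5]
  [-3, 11, 8, 1, 4, -1, 10]
  [-7, 9, 2, 13, 5, 12, 4]
  [10, 7, 4, -3, 18, 13, 7]
  [4, 7, 4, -3, 12, 7, 6]
  [4, 17, 14, 15, 4, 14, 16]
Key observation: the optimum is the walk 1->3->5, with weight 6 + 2 = 8.
Optimal value attained by: walk 1->3->5.
Answer: (T^⊗2)[1][5] = 8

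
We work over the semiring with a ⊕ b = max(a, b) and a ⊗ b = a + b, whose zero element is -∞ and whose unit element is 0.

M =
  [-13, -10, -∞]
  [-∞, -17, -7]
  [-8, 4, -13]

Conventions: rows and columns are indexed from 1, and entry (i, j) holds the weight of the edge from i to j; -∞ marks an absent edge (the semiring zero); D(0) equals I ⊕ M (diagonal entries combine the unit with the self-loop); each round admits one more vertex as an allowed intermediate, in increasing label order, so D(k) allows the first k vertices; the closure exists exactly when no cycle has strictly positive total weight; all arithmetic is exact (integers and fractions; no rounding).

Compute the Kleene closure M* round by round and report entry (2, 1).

D(0):
  [0, -10, -∞]
  [-∞, 0, -7]
  [-8, 4, 0]
D(1):
  [0, -10, -∞]
  [-∞, 0, -7]
  [-8, 4, 0]
D(2):
  [0, -10, -17]
  [-∞, 0, -7]
  [-8, 4, 0]
D(3):
  [0, -10, -17]
  [-15, 0, -7]
  [-8, 4, 0]
Answer: M*[2][1] = -15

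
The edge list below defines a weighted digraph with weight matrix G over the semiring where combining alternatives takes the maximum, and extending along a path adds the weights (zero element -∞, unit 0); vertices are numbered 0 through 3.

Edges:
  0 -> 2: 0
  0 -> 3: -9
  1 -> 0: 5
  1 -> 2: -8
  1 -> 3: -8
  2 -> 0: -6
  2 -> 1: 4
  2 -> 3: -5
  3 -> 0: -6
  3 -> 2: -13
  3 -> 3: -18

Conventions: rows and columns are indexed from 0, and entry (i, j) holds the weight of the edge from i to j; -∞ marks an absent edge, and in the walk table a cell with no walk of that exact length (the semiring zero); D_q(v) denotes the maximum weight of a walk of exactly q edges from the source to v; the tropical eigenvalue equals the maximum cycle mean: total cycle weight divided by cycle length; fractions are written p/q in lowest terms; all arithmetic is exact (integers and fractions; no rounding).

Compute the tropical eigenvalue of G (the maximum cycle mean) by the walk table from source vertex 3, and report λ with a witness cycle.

q=0: [-∞, -∞, -∞, 0]
q=1: [-6, -∞, -13, -18]
q=2: [-19, -9, -6, -15]
q=3: [-4, -2, -17, -11]
q=4: [3, -13, -4, -10]
Optimal cycle mean attained by: cycle 0->2->1->0, total 0 + 4 + 5, length 3.
Answer: λ = 3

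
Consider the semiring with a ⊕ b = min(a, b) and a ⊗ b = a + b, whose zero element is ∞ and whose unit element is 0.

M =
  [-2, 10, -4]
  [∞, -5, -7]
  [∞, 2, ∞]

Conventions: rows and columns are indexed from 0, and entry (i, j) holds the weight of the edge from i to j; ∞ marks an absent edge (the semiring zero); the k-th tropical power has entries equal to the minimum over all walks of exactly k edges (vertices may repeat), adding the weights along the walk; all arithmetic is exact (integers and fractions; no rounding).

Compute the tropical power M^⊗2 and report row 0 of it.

M^⊗2:
  [-4, -2, -6]
  [∞, -10, -12]
  [∞, -3, -5]
Answer: row 0 of M^⊗2 = [-4, -2, -6]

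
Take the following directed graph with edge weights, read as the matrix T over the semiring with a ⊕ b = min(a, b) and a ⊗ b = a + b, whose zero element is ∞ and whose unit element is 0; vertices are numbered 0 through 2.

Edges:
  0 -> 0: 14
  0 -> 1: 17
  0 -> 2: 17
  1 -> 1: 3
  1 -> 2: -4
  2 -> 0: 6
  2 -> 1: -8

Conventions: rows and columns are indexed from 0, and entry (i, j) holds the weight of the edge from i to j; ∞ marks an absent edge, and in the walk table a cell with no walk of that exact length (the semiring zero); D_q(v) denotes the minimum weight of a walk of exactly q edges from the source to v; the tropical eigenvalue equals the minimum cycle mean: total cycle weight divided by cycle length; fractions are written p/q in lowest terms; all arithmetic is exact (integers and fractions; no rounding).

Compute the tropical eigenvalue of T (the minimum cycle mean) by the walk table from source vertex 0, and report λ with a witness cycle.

q=0: [0, ∞, ∞]
q=1: [14, 17, 17]
q=2: [23, 9, 13]
q=3: [19, 5, 5]
Optimal cycle mean attained by: cycle 1->2->1, total (-4) + (-8), length 2.
Answer: λ = -6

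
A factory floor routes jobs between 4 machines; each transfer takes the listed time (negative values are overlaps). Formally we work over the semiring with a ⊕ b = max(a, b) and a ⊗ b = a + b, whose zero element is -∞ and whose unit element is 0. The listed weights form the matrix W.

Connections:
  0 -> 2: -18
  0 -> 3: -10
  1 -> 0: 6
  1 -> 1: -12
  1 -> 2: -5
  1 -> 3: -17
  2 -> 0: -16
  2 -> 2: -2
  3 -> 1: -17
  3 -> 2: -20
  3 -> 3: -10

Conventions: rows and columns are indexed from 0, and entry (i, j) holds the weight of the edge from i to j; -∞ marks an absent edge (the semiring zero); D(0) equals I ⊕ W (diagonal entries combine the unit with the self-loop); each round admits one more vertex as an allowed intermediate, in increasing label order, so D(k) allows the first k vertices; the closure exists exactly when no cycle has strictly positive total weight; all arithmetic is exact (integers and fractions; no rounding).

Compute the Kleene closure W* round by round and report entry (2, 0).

D(0):
  [0, -∞, -18, -10]
  [6, 0, -5, -17]
  [-16, -∞, 0, -∞]
  [-∞, -17, -20, 0]
D(1):
  [0, -∞, -18, -10]
  [6, 0, -5, -4]
  [-16, -∞, 0, -26]
  [-∞, -17, -20, 0]
D(2):
  [0, -∞, -18, -10]
  [6, 0, -5, -4]
  [-16, -∞, 0, -26]
  [-11, -17, -20, 0]
D(3):
  [0, -∞, -18, -10]
  [6, 0, -5, -4]
  [-16, -∞, 0, -26]
  [-11, -17, -20, 0]
D(4):
  [0, -27, -18, -10]
  [6, 0, -5, -4]
  [-16, -43, 0, -26]
  [-11, -17, -20, 0]
Answer: W*[2][0] = -16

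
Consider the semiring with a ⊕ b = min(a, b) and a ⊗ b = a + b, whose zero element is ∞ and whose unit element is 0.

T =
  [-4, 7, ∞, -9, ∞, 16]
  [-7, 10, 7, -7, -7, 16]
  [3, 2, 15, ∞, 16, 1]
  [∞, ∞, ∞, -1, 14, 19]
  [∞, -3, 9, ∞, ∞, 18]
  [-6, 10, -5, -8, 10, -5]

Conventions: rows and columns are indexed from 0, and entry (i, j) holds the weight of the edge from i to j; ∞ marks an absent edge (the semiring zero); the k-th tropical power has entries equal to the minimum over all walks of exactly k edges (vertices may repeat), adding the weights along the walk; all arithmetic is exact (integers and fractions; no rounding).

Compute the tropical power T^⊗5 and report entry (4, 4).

T^⊗2:
  [-8, 3, 11, -13, 0, 10]
  [-11, -10, 2, -16, 3, 8]
  [-5, 10, -4, -7, -5, -4]
  [13, 11, 14, -2, 13, 14]
  [-10, 7, 4, -10, -10, 10]
  [-11, -3, -10, -15, 3, -10]
T^⊗3:
  [-12, -3, 5, -17, -4, 5]
  [-17, -4, -3, -20, -17, 3]
  [-10, -8, -9, -14, 3, -9]
  [4, 10, 9, -3, 4, 9]
  [-14, -13, -1, -19, 0, 5]
  [-16, -8, -15, -20, -10, -15]
T^⊗4:
  [-16, -7, 0, -21, -10, 0]
  [-21, -20, -8, -26, -11, -2]
  [-15, -7, -14, -19, -15, -14]
  [0, 1, 4, -5, 3, 4]
  [-20, -7, -6, -23, -20, 0]
  [-21, -13, -20, -25, -15, -20]
T^⊗5:
  [-20, -13, -5, -25, -14, -5]
  [-27, -14, -13, -30, -27, -7]
  [-20, -18, -19, -24, -14, -19]
  [-6, 0, -1, -9, -6, -1]
  [-24, -23, -11, -29, -14, -5]
  [-26, -18, -25, -30, -20, -25]
Key observation: the optimum is the walk 4->1->0->0->1->4, with weight (-3) + (-7) + (-4) + 7 + (-7) = -14.
Optimal value attained by: walk 4->1->0->0->1->4.
Answer: (T^⊗5)[4][4] = -14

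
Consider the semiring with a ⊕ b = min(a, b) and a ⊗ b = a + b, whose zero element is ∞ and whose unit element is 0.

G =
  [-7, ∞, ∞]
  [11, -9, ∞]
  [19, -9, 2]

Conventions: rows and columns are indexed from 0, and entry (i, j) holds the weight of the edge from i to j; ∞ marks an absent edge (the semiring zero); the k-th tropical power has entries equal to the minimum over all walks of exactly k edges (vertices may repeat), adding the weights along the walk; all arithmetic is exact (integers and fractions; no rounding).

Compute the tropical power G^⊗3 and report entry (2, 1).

G^⊗2:
  [-14, ∞, ∞]
  [2, -18, ∞]
  [2, -18, 4]
G^⊗3:
  [-21, ∞, ∞]
  [-7, -27, ∞]
  [-7, -27, 6]
Key observation: the optimum is the walk 2->1->1->1, with weight (-9) + (-9) + (-9) = -27.
Optimal value attained by: walk 2->1->1->1.
Answer: (G^⊗3)[2][1] = -27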